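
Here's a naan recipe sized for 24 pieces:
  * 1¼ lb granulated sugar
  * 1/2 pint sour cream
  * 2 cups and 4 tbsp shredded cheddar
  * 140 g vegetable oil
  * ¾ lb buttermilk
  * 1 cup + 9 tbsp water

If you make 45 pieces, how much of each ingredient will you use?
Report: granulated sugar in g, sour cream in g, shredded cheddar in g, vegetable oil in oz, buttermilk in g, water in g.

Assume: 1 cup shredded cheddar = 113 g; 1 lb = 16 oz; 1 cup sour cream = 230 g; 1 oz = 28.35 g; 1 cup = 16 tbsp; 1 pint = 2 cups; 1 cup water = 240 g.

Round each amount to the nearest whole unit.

Scaling factor: 45/24 = 15/8 = 1.875.
granulated sugar: 1.25 lb × 15/8 × 16 oz/lb × 28.35 g/oz ≈ 1063 g
sour cream: 0.5 pint × 15/8 × 2 cup/pint × 230 g/cup ≈ 431 g
shredded cheddar: (2 cup + 4 tbsp = 2.25 cup) × 15/8 × 113 g/cup ≈ 477 g
vegetable oil: 140 g × 15/8 ÷ 28.35 g/oz ≈ 9 oz
buttermilk: 0.75 lb × 15/8 × 16 oz/lb × 28.35 g/oz ≈ 638 g
water: (1 cup + 9 tbsp = 1.5625 cup) × 15/8 × 240 g/cup ≈ 703 g

granulated sugar: 1063 g; sour cream: 431 g; shredded cheddar: 477 g; vegetable oil: 9 oz; buttermilk: 638 g; water: 703 g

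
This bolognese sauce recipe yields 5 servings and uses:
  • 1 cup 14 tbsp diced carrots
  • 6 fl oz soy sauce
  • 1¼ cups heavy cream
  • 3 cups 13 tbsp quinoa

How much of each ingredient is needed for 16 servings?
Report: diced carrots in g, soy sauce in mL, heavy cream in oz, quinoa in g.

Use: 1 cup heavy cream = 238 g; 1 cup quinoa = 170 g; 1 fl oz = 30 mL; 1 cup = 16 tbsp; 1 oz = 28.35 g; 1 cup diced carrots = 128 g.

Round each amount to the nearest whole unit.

diced carrots: 768 g; soy sauce: 576 mL; heavy cream: 34 oz; quinoa: 2074 g

Scaling factor: 16/5 = 3.2.
diced carrots: (1 cup + 14 tbsp = 1.875 cup) × 16/5 × 128 g/cup = 768 g
soy sauce: 6 fl oz × 16/5 × 30 mL/fl oz = 576 mL
heavy cream: 1.25 cup × 16/5 × 238 g/cup ÷ 28.35 g/oz ≈ 34 oz
quinoa: (3 cup + 13 tbsp = 3.8125 cup) × 16/5 × 170 g/cup = 2074 g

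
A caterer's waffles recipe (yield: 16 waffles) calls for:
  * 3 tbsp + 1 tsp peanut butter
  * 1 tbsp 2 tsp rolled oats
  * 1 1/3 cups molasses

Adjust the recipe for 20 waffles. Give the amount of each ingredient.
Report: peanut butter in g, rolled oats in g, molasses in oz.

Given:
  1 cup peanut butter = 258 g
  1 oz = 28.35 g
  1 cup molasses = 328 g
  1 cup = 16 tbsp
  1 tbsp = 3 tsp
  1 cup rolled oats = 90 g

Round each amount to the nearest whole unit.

peanut butter: 67 g; rolled oats: 12 g; molasses: 19 oz

Scaling factor: 20/16 = 5/4 = 1.25.
peanut butter: (3 tbsp + 1 tsp = 10/3 tbsp) × 5/4 ÷ 16 tbsp/cup × 258 g/cup ≈ 67 g
rolled oats: (1 tbsp + 2 tsp = 5/3 tbsp) × 5/4 ÷ 16 tbsp/cup × 90 g/cup ≈ 12 g
molasses: 4/3 cup × 5/4 × 328 g/cup ÷ 28.35 g/oz ≈ 19 oz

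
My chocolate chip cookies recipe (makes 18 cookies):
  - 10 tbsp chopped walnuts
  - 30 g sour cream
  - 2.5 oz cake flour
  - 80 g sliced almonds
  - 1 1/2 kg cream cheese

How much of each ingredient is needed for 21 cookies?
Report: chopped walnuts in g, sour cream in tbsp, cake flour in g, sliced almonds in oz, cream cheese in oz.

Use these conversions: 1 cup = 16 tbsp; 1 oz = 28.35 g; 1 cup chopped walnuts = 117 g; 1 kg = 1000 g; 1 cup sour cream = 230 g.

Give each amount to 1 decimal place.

Scaling factor: 21/18 = 7/6.
chopped walnuts: 10 tbsp × 7/6 ÷ 16 tbsp/cup × 117 g/cup ≈ 85.3 g
sour cream: 30 g × 7/6 ÷ 230 g/cup × 16 tbsp/cup ≈ 2.4 tbsp
cake flour: 2.5 oz × 7/6 × 28.35 g/oz ≈ 82.7 g
sliced almonds: 80 g × 7/6 ÷ 28.35 g/oz ≈ 3.3 oz
cream cheese: 1.5 kg × 7/6 × 1000 g/kg ÷ 28.35 g/oz ≈ 61.7 oz

chopped walnuts: 85.3 g; sour cream: 2.4 tbsp; cake flour: 82.7 g; sliced almonds: 3.3 oz; cream cheese: 61.7 oz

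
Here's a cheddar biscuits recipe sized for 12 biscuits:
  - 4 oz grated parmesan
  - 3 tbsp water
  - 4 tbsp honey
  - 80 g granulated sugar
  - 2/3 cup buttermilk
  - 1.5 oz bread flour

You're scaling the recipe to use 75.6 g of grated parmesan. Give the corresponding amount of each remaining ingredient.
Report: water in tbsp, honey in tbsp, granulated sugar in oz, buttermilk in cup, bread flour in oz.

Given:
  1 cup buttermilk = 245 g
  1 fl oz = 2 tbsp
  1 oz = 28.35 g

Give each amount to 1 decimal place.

The original recipe has 113.4 g of grated parmesan, so the scaling factor is 75.6 ÷ 113.4 = 2/3.
water: 3 tbsp × 2/3 = 2.0 tbsp
honey: 4 tbsp × 2/3 ≈ 2.7 tbsp
granulated sugar: 80 g × 2/3 ÷ 28.35 g/oz ≈ 1.9 oz
buttermilk: 2/3 cup × 2/3 ≈ 0.4 cup
bread flour: 1.5 oz × 2/3 = 1.0 oz

water: 2.0 tbsp; honey: 2.7 tbsp; granulated sugar: 1.9 oz; buttermilk: 0.4 cup; bread flour: 1.0 oz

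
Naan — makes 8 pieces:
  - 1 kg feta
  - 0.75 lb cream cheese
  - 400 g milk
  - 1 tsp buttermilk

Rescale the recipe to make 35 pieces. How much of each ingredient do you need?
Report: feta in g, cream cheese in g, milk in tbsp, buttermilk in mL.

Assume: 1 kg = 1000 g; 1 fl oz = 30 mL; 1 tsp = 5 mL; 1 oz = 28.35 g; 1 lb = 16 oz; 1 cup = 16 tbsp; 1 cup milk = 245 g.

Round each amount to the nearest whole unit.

feta: 4375 g; cream cheese: 1488 g; milk: 114 tbsp; buttermilk: 22 mL

Scaling factor: 35/8 = 4.375.
feta: 1 kg × 35/8 × 1000 g/kg = 4375 g
cream cheese: 0.75 lb × 35/8 × 16 oz/lb × 28.35 g/oz ≈ 1488 g
milk: 400 g × 35/8 ÷ 245 g/cup × 16 tbsp/cup ≈ 114 tbsp
buttermilk: 1 tsp × 35/8 × 5 mL/tsp ≈ 22 mL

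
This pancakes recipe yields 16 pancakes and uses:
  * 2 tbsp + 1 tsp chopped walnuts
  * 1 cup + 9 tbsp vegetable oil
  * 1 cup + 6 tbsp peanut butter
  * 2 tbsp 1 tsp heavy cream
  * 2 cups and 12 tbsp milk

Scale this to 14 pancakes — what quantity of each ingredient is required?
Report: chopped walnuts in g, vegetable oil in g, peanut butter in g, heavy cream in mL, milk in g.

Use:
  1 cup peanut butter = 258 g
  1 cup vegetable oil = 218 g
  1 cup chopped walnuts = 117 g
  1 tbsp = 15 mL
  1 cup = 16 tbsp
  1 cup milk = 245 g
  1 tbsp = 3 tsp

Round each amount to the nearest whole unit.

chopped walnuts: 15 g; vegetable oil: 298 g; peanut butter: 310 g; heavy cream: 31 mL; milk: 590 g

Scaling factor: 14/16 = 7/8 = 0.875.
chopped walnuts: (2 tbsp + 1 tsp = 7/3 tbsp) × 7/8 ÷ 16 tbsp/cup × 117 g/cup ≈ 15 g
vegetable oil: (1 cup + 9 tbsp = 1.5625 cup) × 7/8 × 218 g/cup ≈ 298 g
peanut butter: (1 cup + 6 tbsp = 1.375 cup) × 7/8 × 258 g/cup ≈ 310 g
heavy cream: (2 tbsp + 1 tsp = 7/3 tbsp) × 7/8 × 15 mL/tbsp ≈ 31 mL
milk: (2 cup + 12 tbsp = 2.75 cup) × 7/8 × 245 g/cup ≈ 590 g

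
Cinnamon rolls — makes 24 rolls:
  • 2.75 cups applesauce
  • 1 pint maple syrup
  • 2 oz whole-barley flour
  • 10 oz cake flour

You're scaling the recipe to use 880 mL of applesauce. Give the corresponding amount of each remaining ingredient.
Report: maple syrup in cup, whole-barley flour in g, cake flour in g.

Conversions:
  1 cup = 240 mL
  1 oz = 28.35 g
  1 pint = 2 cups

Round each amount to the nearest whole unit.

The original recipe has 660 mL of applesauce, so the scaling factor is 880 ÷ 660 = 4/3.
maple syrup: 1 pint × 4/3 × 2 cup/pint ≈ 3 cup
whole-barley flour: 2 oz × 4/3 × 28.35 g/oz ≈ 76 g
cake flour: 10 oz × 4/3 × 28.35 g/oz = 378 g

maple syrup: 3 cup; whole-barley flour: 76 g; cake flour: 378 g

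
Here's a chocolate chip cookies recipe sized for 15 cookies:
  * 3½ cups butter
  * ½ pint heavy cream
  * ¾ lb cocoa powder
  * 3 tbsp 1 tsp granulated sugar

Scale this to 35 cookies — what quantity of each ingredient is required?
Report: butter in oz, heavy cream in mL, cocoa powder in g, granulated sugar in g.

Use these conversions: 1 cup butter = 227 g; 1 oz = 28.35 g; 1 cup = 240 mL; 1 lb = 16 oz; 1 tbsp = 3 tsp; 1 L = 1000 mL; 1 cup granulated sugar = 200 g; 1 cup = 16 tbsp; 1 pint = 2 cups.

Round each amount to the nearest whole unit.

Scaling factor: 35/15 = 7/3.
butter: 3.5 cup × 7/3 × 227 g/cup ÷ 28.35 g/oz ≈ 65 oz
heavy cream: 0.5 pint × 7/3 × 2 cup/pint × 240 mL/cup = 560 mL
cocoa powder: 0.75 lb × 7/3 × 16 oz/lb × 28.35 g/oz ≈ 794 g
granulated sugar: (3 tbsp + 1 tsp = 10/3 tbsp) × 7/3 ÷ 16 tbsp/cup × 200 g/cup ≈ 97 g

butter: 65 oz; heavy cream: 560 mL; cocoa powder: 794 g; granulated sugar: 97 g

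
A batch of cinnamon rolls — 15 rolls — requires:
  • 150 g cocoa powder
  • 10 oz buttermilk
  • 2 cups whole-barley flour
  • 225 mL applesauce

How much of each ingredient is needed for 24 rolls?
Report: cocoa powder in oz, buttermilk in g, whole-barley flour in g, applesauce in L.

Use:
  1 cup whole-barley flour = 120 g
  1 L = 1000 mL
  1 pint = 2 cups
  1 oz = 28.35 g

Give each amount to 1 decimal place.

Scaling factor: 24/15 = 8/5 = 1.6.
cocoa powder: 150 g × 8/5 ÷ 28.35 g/oz ≈ 8.5 oz
buttermilk: 10 oz × 8/5 × 28.35 g/oz = 453.6 g
whole-barley flour: 2 cup × 8/5 × 120 g/cup = 384.0 g
applesauce: 225 mL × 8/5 ÷ 1000 mL/L ≈ 0.4 L

cocoa powder: 8.5 oz; buttermilk: 453.6 g; whole-barley flour: 384.0 g; applesauce: 0.4 L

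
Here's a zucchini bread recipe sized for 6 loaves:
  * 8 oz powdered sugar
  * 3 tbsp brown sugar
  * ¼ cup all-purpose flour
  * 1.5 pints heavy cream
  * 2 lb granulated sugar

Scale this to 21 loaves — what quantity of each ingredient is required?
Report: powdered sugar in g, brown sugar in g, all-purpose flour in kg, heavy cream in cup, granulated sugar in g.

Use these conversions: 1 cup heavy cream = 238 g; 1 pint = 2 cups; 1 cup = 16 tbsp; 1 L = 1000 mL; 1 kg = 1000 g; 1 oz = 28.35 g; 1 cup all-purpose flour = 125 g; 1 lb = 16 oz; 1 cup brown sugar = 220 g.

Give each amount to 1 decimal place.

powdered sugar: 793.8 g; brown sugar: 144.4 g; all-purpose flour: 0.1 kg; heavy cream: 10.5 cup; granulated sugar: 3175.2 g

Scaling factor: 21/6 = 7/2 = 3.5.
powdered sugar: 8 oz × 7/2 × 28.35 g/oz = 793.8 g
brown sugar: 3 tbsp × 7/2 ÷ 16 tbsp/cup × 220 g/cup ≈ 144.4 g
all-purpose flour: 0.25 cup × 7/2 × 125 g/cup ÷ 1000 g/kg ≈ 0.1 kg
heavy cream: 1.5 pint × 7/2 × 2 cup/pint = 10.5 cup
granulated sugar: 2 lb × 7/2 × 16 oz/lb × 28.35 g/oz = 3175.2 g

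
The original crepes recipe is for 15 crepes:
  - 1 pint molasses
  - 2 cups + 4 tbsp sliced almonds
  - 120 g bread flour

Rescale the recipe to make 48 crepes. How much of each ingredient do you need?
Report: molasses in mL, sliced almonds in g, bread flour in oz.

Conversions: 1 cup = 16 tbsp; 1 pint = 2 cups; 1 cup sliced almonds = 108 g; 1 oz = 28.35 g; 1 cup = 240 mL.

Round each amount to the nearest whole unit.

molasses: 1536 mL; sliced almonds: 778 g; bread flour: 14 oz

Scaling factor: 48/15 = 16/5 = 3.2.
molasses: 1 pint × 16/5 × 2 cup/pint × 240 mL/cup = 1536 mL
sliced almonds: (2 cup + 4 tbsp = 2.25 cup) × 16/5 × 108 g/cup ≈ 778 g
bread flour: 120 g × 16/5 ÷ 28.35 g/oz ≈ 14 oz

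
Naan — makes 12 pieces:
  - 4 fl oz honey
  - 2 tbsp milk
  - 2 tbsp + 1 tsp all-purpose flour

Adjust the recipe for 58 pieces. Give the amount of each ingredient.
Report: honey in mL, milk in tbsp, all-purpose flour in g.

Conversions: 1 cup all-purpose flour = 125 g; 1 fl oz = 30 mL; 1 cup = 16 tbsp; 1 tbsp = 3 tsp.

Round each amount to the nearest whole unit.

honey: 580 mL; milk: 10 tbsp; all-purpose flour: 88 g

Scaling factor: 58/12 = 29/6.
honey: 4 fl oz × 29/6 × 30 mL/fl oz = 580 mL
milk: 2 tbsp × 29/6 ≈ 10 tbsp
all-purpose flour: (2 tbsp + 1 tsp = 7/3 tbsp) × 29/6 ÷ 16 tbsp/cup × 125 g/cup ≈ 88 g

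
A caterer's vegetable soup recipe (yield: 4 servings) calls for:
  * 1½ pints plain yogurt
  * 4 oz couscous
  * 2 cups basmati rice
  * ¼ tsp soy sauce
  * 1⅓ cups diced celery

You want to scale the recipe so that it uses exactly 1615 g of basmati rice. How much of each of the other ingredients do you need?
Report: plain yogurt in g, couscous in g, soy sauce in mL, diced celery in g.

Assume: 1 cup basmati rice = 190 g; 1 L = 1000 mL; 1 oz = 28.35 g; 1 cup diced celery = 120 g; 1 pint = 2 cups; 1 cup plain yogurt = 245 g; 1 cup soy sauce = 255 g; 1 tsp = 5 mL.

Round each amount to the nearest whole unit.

The original recipe has 380 g of basmati rice, so the scaling factor is 1615 ÷ 380 = 17/4 = 4.25.
plain yogurt: 1.5 pint × 17/4 × 2 cup/pint × 245 g/cup ≈ 3124 g
couscous: 4 oz × 17/4 × 28.35 g/oz ≈ 482 g
soy sauce: 0.25 tsp × 17/4 × 5 mL/tsp ≈ 5 mL
diced celery: 4/3 cup × 17/4 × 120 g/cup = 680 g

plain yogurt: 3124 g; couscous: 482 g; soy sauce: 5 mL; diced celery: 680 g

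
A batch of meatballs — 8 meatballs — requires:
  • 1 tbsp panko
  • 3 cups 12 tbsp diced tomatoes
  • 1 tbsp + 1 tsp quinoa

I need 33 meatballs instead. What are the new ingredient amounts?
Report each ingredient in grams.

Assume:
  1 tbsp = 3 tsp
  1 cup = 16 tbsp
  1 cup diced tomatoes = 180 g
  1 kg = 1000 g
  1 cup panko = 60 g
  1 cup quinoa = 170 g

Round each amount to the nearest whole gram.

panko: 15 g; diced tomatoes: 2784 g; quinoa: 58 g

Scaling factor: 33/8 = 4.125.
panko: 1 tbsp × 33/8 ÷ 16 tbsp/cup × 60 g/cup ≈ 15 g
diced tomatoes: (3 cup + 12 tbsp = 3.75 cup) × 33/8 × 180 g/cup ≈ 2784 g
quinoa: (1 tbsp + 1 tsp = 4/3 tbsp) × 33/8 ÷ 16 tbsp/cup × 170 g/cup ≈ 58 g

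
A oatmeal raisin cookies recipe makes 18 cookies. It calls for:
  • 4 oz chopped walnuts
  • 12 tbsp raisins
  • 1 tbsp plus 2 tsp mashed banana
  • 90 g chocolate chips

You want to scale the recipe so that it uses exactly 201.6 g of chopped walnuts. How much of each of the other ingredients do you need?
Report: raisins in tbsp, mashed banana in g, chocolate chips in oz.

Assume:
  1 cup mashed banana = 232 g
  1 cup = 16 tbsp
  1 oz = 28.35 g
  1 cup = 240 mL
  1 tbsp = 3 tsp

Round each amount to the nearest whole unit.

The original recipe has 113.4 g of chopped walnuts, so the scaling factor is 201.6 ÷ 113.4 = 16/9.
raisins: 12 tbsp × 16/9 ≈ 21 tbsp
mashed banana: (1 tbsp + 2 tsp = 5/3 tbsp) × 16/9 ÷ 16 tbsp/cup × 232 g/cup ≈ 43 g
chocolate chips: 90 g × 16/9 ÷ 28.35 g/oz ≈ 6 oz

raisins: 21 tbsp; mashed banana: 43 g; chocolate chips: 6 oz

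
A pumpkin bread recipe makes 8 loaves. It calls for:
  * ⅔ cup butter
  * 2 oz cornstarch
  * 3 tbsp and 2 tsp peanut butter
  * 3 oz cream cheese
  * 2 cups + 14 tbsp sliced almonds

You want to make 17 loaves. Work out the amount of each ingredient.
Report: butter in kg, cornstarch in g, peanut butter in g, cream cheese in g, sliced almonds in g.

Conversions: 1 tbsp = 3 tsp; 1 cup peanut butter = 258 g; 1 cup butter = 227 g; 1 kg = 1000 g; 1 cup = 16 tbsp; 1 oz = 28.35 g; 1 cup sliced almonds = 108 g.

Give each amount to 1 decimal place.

Scaling factor: 17/8 = 2.125.
butter: 2/3 cup × 17/8 × 227 g/cup ÷ 1000 g/kg ≈ 0.3 kg
cornstarch: 2 oz × 17/8 × 28.35 g/oz ≈ 120.5 g
peanut butter: (3 tbsp + 2 tsp = 11/3 tbsp) × 17/8 ÷ 16 tbsp/cup × 258 g/cup ≈ 125.6 g
cream cheese: 3 oz × 17/8 × 28.35 g/oz ≈ 180.7 g
sliced almonds: (2 cup + 14 tbsp = 2.875 cup) × 17/8 × 108 g/cup ≈ 659.8 g

butter: 0.3 kg; cornstarch: 120.5 g; peanut butter: 125.6 g; cream cheese: 180.7 g; sliced almonds: 659.8 g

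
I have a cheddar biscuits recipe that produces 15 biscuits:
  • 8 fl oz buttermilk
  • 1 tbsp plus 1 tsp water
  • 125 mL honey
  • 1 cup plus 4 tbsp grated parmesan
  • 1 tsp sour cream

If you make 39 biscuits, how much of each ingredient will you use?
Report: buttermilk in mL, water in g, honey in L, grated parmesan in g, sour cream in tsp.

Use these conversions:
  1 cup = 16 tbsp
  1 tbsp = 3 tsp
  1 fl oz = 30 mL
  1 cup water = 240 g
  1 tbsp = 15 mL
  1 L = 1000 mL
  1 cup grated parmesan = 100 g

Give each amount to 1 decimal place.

Scaling factor: 39/15 = 13/5 = 2.6.
buttermilk: 8 fl oz × 13/5 × 30 mL/fl oz = 624.0 mL
water: (1 tbsp + 1 tsp = 4/3 tbsp) × 13/5 ÷ 16 tbsp/cup × 240 g/cup = 52.0 g
honey: 125 mL × 13/5 ÷ 1000 mL/L ≈ 0.3 L
grated parmesan: (1 cup + 4 tbsp = 1.25 cup) × 13/5 × 100 g/cup = 325.0 g
sour cream: 1 tsp × 13/5 = 2.6 tsp

buttermilk: 624.0 mL; water: 52.0 g; honey: 0.3 L; grated parmesan: 325.0 g; sour cream: 2.6 tsp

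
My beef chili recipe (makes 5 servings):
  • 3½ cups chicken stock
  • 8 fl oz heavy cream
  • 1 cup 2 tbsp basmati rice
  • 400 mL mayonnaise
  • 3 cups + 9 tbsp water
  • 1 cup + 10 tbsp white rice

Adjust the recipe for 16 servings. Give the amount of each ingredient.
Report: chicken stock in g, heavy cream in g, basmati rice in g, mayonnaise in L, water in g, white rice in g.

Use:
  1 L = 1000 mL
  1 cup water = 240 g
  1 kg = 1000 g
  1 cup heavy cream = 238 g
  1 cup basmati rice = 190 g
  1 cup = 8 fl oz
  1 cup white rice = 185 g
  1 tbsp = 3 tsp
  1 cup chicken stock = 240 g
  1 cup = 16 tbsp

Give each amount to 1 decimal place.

chicken stock: 2688.0 g; heavy cream: 761.6 g; basmati rice: 684.0 g; mayonnaise: 1.3 L; water: 2736.0 g; white rice: 962.0 g

Scaling factor: 16/5 = 3.2.
chicken stock: 3.5 cup × 16/5 × 240 g/cup = 2688.0 g
heavy cream: 8 fl oz × 16/5 ÷ 8 fl oz/cup × 238 g/cup = 761.6 g
basmati rice: (1 cup + 2 tbsp = 1.125 cup) × 16/5 × 190 g/cup = 684.0 g
mayonnaise: 400 mL × 16/5 ÷ 1000 mL/L ≈ 1.3 L
water: (3 cup + 9 tbsp = 3.5625 cup) × 16/5 × 240 g/cup = 2736.0 g
white rice: (1 cup + 10 tbsp = 1.625 cup) × 16/5 × 185 g/cup = 962.0 g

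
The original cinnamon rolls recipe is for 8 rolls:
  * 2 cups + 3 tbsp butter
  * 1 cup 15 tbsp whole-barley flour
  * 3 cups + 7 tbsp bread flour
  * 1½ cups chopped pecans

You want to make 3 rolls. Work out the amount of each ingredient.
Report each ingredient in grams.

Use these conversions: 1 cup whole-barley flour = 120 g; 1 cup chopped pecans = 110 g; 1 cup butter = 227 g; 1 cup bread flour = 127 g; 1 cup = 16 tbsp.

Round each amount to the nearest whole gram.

Scaling factor: 3/8 = 0.375.
butter: (2 cup + 3 tbsp = 2.1875 cup) × 3/8 × 227 g/cup ≈ 186 g
whole-barley flour: (1 cup + 15 tbsp = 1.9375 cup) × 3/8 × 120 g/cup ≈ 87 g
bread flour: (3 cup + 7 tbsp = 3.4375 cup) × 3/8 × 127 g/cup ≈ 164 g
chopped pecans: 1.5 cup × 3/8 × 110 g/cup ≈ 62 g

butter: 186 g; whole-barley flour: 87 g; bread flour: 164 g; chopped pecans: 62 g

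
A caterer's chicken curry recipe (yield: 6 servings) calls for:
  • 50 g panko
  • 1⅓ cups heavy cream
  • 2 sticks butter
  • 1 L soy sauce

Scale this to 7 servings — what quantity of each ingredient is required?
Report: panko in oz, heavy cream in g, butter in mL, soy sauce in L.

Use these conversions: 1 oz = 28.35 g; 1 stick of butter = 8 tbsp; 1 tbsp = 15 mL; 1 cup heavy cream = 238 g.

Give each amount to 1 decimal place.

panko: 2.1 oz; heavy cream: 370.2 g; butter: 280.0 mL; soy sauce: 1.2 L

Scaling factor: 7/6.
panko: 50 g × 7/6 ÷ 28.35 g/oz ≈ 2.1 oz
heavy cream: 4/3 cup × 7/6 × 238 g/cup ≈ 370.2 g
butter: 2 stick × 7/6 × 8 tbsp/stick × 15 mL/tbsp = 280.0 mL
soy sauce: 1 L × 7/6 ≈ 1.2 L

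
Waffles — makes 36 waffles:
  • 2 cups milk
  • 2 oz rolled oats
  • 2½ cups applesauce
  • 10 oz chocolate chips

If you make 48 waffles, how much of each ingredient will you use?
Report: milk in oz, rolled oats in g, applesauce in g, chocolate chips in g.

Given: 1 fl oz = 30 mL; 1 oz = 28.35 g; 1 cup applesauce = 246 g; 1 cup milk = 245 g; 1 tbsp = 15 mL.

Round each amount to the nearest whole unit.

Scaling factor: 48/36 = 4/3.
milk: 2 cup × 4/3 × 245 g/cup ÷ 28.35 g/oz ≈ 23 oz
rolled oats: 2 oz × 4/3 × 28.35 g/oz ≈ 76 g
applesauce: 2.5 cup × 4/3 × 246 g/cup = 820 g
chocolate chips: 10 oz × 4/3 × 28.35 g/oz = 378 g

milk: 23 oz; rolled oats: 76 g; applesauce: 820 g; chocolate chips: 378 g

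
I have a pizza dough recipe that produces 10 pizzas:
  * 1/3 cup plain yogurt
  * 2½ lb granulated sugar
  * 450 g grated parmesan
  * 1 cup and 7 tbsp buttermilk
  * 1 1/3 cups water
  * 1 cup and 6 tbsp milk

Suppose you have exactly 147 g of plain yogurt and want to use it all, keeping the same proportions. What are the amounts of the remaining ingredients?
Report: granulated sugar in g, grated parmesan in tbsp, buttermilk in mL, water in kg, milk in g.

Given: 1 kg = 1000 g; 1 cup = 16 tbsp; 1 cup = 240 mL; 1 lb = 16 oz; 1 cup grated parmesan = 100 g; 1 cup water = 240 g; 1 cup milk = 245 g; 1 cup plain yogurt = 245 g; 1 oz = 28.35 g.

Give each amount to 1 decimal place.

granulated sugar: 2041.2 g; grated parmesan: 129.6 tbsp; buttermilk: 621.0 mL; water: 0.6 kg; milk: 606.4 g

The original recipe has 245/3 g of plain yogurt, so the scaling factor is 147 ÷ 245/3 = 9/5 = 1.8.
granulated sugar: 2.5 lb × 9/5 × 16 oz/lb × 28.35 g/oz = 2041.2 g
grated parmesan: 450 g × 9/5 ÷ 100 g/cup × 16 tbsp/cup = 129.6 tbsp
buttermilk: (1 cup + 7 tbsp = 1.4375 cup) × 9/5 × 240 mL/cup = 621.0 mL
water: 4/3 cup × 9/5 × 240 g/cup ÷ 1000 g/kg ≈ 0.6 kg
milk: (1 cup + 6 tbsp = 1.375 cup) × 9/5 × 245 g/cup ≈ 606.4 g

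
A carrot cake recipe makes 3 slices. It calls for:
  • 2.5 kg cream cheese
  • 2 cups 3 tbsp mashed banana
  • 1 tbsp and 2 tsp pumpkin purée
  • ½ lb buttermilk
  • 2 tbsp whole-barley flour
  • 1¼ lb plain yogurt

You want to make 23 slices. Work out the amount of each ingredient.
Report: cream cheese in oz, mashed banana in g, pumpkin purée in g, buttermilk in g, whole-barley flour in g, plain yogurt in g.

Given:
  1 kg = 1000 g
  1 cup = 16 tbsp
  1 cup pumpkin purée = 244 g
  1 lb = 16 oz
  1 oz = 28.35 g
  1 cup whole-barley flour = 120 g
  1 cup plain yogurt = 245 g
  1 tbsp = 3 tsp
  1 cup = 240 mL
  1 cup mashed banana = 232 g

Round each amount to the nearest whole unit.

Scaling factor: 23/3.
cream cheese: 2.5 kg × 23/3 × 1000 g/kg ÷ 28.35 g/oz ≈ 676 oz
mashed banana: (2 cup + 3 tbsp = 2.1875 cup) × 23/3 × 232 g/cup ≈ 3891 g
pumpkin purée: (1 tbsp + 2 tsp = 5/3 tbsp) × 23/3 ÷ 16 tbsp/cup × 244 g/cup ≈ 195 g
buttermilk: 0.5 lb × 23/3 × 16 oz/lb × 28.35 g/oz ≈ 1739 g
whole-barley flour: 2 tbsp × 23/3 ÷ 16 tbsp/cup × 120 g/cup = 115 g
plain yogurt: 1.25 lb × 23/3 × 16 oz/lb × 28.35 g/oz = 4347 g

cream cheese: 676 oz; mashed banana: 3891 g; pumpkin purée: 195 g; buttermilk: 1739 g; whole-barley flour: 115 g; plain yogurt: 4347 g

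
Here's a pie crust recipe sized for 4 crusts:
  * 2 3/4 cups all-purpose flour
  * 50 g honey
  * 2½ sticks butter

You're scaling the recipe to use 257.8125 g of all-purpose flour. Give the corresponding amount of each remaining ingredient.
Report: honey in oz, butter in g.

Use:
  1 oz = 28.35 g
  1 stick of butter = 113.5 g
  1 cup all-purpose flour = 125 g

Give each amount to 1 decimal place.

The original recipe has 343.75 g of all-purpose flour, so the scaling factor is 257.8125 ÷ 343.75 = 3/4 = 0.75.
honey: 50 g × 3/4 ÷ 28.35 g/oz ≈ 1.3 oz
butter: 2.5 stick × 3/4 × 113.5 g/stick ≈ 212.8 g

honey: 1.3 oz; butter: 212.8 g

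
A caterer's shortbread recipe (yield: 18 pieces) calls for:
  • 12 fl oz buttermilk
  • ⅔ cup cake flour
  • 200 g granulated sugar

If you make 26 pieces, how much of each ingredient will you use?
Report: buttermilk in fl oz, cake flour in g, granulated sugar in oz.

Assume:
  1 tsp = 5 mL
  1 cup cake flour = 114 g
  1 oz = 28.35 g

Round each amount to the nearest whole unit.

Scaling factor: 26/18 = 13/9.
buttermilk: 12 fl oz × 13/9 ≈ 17 fl oz
cake flour: 2/3 cup × 13/9 × 114 g/cup ≈ 110 g
granulated sugar: 200 g × 13/9 ÷ 28.35 g/oz ≈ 10 oz

buttermilk: 17 fl oz; cake flour: 110 g; granulated sugar: 10 oz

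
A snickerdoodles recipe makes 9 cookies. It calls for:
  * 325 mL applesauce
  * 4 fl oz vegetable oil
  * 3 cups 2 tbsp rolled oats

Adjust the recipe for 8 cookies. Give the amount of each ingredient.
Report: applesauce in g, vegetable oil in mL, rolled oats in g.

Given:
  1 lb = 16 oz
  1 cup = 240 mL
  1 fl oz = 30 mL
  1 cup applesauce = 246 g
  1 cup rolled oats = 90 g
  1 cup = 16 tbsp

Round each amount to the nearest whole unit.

applesauce: 296 g; vegetable oil: 107 mL; rolled oats: 250 g

Scaling factor: 8/9.
applesauce: 325 mL × 8/9 ÷ 240 mL/cup × 246 g/cup ≈ 296 g
vegetable oil: 4 fl oz × 8/9 × 30 mL/fl oz ≈ 107 mL
rolled oats: (3 cup + 2 tbsp = 3.125 cup) × 8/9 × 90 g/cup = 250 g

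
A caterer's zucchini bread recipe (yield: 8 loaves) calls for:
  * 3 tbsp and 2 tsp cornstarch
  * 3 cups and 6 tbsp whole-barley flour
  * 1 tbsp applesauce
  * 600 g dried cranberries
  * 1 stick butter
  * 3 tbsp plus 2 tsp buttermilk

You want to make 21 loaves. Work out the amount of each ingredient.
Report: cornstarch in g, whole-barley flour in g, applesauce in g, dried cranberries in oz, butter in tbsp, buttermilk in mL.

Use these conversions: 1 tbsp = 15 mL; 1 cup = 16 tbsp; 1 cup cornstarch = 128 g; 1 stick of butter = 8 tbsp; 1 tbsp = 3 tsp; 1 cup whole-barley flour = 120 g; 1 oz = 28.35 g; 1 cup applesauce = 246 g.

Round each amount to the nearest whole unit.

cornstarch: 77 g; whole-barley flour: 1063 g; applesauce: 40 g; dried cranberries: 56 oz; butter: 21 tbsp; buttermilk: 144 mL

Scaling factor: 21/8 = 2.625.
cornstarch: (3 tbsp + 2 tsp = 11/3 tbsp) × 21/8 ÷ 16 tbsp/cup × 128 g/cup = 77 g
whole-barley flour: (3 cup + 6 tbsp = 3.375 cup) × 21/8 × 120 g/cup ≈ 1063 g
applesauce: 1 tbsp × 21/8 ÷ 16 tbsp/cup × 246 g/cup ≈ 40 g
dried cranberries: 600 g × 21/8 ÷ 28.35 g/oz ≈ 56 oz
butter: 1 stick × 21/8 × 8 tbsp/stick = 21 tbsp
buttermilk: (3 tbsp + 2 tsp = 11/3 tbsp) × 21/8 × 15 mL/tbsp ≈ 144 mL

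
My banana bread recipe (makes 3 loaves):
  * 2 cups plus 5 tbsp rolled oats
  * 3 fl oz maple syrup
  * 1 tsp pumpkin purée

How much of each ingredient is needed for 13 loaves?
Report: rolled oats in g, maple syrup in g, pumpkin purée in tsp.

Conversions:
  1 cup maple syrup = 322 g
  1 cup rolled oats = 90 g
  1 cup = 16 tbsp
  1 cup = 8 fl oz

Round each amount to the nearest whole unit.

Scaling factor: 13/3.
rolled oats: (2 cup + 5 tbsp = 2.3125 cup) × 13/3 × 90 g/cup ≈ 902 g
maple syrup: 3 fl oz × 13/3 ÷ 8 fl oz/cup × 322 g/cup ≈ 523 g
pumpkin purée: 1 tsp × 13/3 ≈ 4 tsp

rolled oats: 902 g; maple syrup: 523 g; pumpkin purée: 4 tsp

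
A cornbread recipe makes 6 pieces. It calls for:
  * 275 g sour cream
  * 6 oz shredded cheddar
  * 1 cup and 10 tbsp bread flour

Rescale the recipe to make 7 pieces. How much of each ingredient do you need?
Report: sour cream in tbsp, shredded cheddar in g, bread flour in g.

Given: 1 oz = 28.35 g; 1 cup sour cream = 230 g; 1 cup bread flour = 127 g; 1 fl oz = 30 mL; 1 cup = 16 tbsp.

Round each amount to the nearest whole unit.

Scaling factor: 7/6.
sour cream: 275 g × 7/6 ÷ 230 g/cup × 16 tbsp/cup ≈ 22 tbsp
shredded cheddar: 6 oz × 7/6 × 28.35 g/oz ≈ 198 g
bread flour: (1 cup + 10 tbsp = 1.625 cup) × 7/6 × 127 g/cup ≈ 241 g

sour cream: 22 tbsp; shredded cheddar: 198 g; bread flour: 241 g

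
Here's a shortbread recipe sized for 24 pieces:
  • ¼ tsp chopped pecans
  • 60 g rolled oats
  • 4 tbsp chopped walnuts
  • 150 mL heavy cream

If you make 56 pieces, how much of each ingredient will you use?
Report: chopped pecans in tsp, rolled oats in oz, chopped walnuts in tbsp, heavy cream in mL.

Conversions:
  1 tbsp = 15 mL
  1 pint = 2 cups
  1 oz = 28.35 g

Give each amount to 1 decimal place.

Scaling factor: 56/24 = 7/3.
chopped pecans: 0.25 tsp × 7/3 ≈ 0.6 tsp
rolled oats: 60 g × 7/3 ÷ 28.35 g/oz ≈ 4.9 oz
chopped walnuts: 4 tbsp × 7/3 ≈ 9.3 tbsp
heavy cream: 150 mL × 7/3 = 350.0 mL

chopped pecans: 0.6 tsp; rolled oats: 4.9 oz; chopped walnuts: 9.3 tbsp; heavy cream: 350.0 mL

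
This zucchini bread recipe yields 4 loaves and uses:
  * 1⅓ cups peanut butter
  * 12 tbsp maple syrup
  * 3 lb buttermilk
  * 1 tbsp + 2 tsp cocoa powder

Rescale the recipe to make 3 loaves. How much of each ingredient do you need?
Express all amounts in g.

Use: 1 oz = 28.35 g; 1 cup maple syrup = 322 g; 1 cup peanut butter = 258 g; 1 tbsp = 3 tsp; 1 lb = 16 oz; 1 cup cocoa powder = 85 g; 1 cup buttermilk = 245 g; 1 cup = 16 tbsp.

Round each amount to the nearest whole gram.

Scaling factor: 3/4 = 0.75.
peanut butter: 4/3 cup × 3/4 × 258 g/cup = 258 g
maple syrup: 12 tbsp × 3/4 ÷ 16 tbsp/cup × 322 g/cup ≈ 181 g
buttermilk: 3 lb × 3/4 × 16 oz/lb × 28.35 g/oz ≈ 1021 g
cocoa powder: (1 tbsp + 2 tsp = 5/3 tbsp) × 3/4 ÷ 16 tbsp/cup × 85 g/cup ≈ 7 g

peanut butter: 258 g; maple syrup: 181 g; buttermilk: 1021 g; cocoa powder: 7 g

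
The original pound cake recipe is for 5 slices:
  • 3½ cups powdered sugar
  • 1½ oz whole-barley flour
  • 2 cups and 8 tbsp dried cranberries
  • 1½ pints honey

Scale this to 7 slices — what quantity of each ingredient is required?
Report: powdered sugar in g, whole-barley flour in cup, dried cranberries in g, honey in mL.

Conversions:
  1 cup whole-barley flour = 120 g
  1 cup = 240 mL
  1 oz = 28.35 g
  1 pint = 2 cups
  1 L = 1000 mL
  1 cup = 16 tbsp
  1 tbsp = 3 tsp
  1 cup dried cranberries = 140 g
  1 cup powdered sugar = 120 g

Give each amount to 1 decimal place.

Scaling factor: 7/5 = 1.4.
powdered sugar: 3.5 cup × 7/5 × 120 g/cup = 588.0 g
whole-barley flour: 1.5 oz × 7/5 × 28.35 g/oz ÷ 120 g/cup ≈ 0.5 cup
dried cranberries: (2 cup + 8 tbsp = 2.5 cup) × 7/5 × 140 g/cup = 490.0 g
honey: 1.5 pint × 7/5 × 2 cup/pint × 240 mL/cup = 1008.0 mL

powdered sugar: 588.0 g; whole-barley flour: 0.5 cup; dried cranberries: 490.0 g; honey: 1008.0 mL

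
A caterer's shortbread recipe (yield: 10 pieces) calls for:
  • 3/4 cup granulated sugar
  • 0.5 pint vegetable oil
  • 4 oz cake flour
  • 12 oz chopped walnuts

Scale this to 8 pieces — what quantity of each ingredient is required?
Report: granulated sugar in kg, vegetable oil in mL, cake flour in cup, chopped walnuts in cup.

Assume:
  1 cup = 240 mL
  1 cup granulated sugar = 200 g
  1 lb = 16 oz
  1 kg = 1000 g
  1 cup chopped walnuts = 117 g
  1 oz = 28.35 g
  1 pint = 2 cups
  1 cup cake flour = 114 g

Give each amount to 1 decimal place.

granulated sugar: 0.1 kg; vegetable oil: 192.0 mL; cake flour: 0.8 cup; chopped walnuts: 2.3 cup

Scaling factor: 8/10 = 4/5 = 0.8.
granulated sugar: 0.75 cup × 4/5 × 200 g/cup ÷ 1000 g/kg ≈ 0.1 kg
vegetable oil: 0.5 pint × 4/5 × 2 cup/pint × 240 mL/cup = 192.0 mL
cake flour: 4 oz × 4/5 × 28.35 g/oz ÷ 114 g/cup ≈ 0.8 cup
chopped walnuts: 12 oz × 4/5 × 28.35 g/oz ÷ 117 g/cup ≈ 2.3 cup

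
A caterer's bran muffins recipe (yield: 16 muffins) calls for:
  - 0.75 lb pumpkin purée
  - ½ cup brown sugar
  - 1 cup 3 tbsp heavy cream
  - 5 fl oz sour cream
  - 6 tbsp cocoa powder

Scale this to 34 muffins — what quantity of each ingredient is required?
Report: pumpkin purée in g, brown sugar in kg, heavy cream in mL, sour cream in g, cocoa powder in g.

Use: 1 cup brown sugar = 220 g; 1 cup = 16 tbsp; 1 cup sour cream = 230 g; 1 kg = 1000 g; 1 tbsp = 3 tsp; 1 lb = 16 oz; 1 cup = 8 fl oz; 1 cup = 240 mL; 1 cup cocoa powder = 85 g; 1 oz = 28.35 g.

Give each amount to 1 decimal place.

Scaling factor: 34/16 = 17/8 = 2.125.
pumpkin purée: 0.75 lb × 17/8 × 16 oz/lb × 28.35 g/oz ≈ 722.9 g
brown sugar: 0.5 cup × 17/8 × 220 g/cup ÷ 1000 g/kg ≈ 0.2 kg
heavy cream: (1 cup + 3 tbsp = 1.1875 cup) × 17/8 × 240 mL/cup ≈ 605.6 mL
sour cream: 5 fl oz × 17/8 ÷ 8 fl oz/cup × 230 g/cup ≈ 305.5 g
cocoa powder: 6 tbsp × 17/8 ÷ 16 tbsp/cup × 85 g/cup ≈ 67.7 g

pumpkin purée: 722.9 g; brown sugar: 0.2 kg; heavy cream: 605.6 mL; sour cream: 305.5 g; cocoa powder: 67.7 g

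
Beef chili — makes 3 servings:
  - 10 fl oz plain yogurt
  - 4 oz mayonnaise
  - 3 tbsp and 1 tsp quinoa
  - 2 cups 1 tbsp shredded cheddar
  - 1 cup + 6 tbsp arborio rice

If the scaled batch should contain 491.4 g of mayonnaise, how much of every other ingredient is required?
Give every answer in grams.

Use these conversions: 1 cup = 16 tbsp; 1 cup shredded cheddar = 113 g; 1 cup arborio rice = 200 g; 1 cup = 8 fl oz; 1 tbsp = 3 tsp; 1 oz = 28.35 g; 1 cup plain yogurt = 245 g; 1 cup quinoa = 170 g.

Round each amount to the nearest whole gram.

plain yogurt: 1327 g; quinoa: 153 g; shredded cheddar: 1010 g; arborio rice: 1192 g

The original recipe has 113.4 g of mayonnaise, so the scaling factor is 491.4 ÷ 113.4 = 13/3.
plain yogurt: 10 fl oz × 13/3 ÷ 8 fl oz/cup × 245 g/cup ≈ 1327 g
quinoa: (3 tbsp + 1 tsp = 10/3 tbsp) × 13/3 ÷ 16 tbsp/cup × 170 g/cup ≈ 153 g
shredded cheddar: (2 cup + 1 tbsp = 2.0625 cup) × 13/3 × 113 g/cup ≈ 1010 g
arborio rice: (1 cup + 6 tbsp = 1.375 cup) × 13/3 × 200 g/cup ≈ 1192 g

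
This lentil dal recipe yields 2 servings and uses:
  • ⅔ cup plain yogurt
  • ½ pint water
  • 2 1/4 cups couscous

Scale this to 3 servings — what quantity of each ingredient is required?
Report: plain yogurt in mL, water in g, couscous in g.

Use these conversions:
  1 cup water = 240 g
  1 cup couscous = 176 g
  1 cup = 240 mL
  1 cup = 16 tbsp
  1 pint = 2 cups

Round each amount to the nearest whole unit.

plain yogurt: 240 mL; water: 360 g; couscous: 594 g

Scaling factor: 3/2 = 1.5.
plain yogurt: 2/3 cup × 3/2 × 240 mL/cup = 240 mL
water: 0.5 pint × 3/2 × 2 cup/pint × 240 g/cup = 360 g
couscous: 2.25 cup × 3/2 × 176 g/cup = 594 g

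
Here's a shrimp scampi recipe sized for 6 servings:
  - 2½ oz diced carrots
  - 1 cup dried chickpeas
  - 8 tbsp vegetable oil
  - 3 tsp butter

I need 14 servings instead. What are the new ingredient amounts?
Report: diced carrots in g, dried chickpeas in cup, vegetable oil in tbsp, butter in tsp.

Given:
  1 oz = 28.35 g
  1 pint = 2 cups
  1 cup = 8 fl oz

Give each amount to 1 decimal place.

Scaling factor: 14/6 = 7/3.
diced carrots: 2.5 oz × 7/3 × 28.35 g/oz ≈ 165.4 g
dried chickpeas: 1 cup × 7/3 ≈ 2.3 cup
vegetable oil: 8 tbsp × 7/3 ≈ 18.7 tbsp
butter: 3 tsp × 7/3 = 7.0 tsp

diced carrots: 165.4 g; dried chickpeas: 2.3 cup; vegetable oil: 18.7 tbsp; butter: 7.0 tsp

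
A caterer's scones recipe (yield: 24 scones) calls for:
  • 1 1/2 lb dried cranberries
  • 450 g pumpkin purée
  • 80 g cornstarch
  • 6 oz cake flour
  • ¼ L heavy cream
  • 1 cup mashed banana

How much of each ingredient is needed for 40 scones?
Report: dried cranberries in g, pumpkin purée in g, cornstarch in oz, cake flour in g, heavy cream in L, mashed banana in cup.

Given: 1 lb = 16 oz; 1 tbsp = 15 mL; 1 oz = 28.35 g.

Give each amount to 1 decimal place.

Scaling factor: 40/24 = 5/3.
dried cranberries: 1.5 lb × 5/3 × 16 oz/lb × 28.35 g/oz = 1134.0 g
pumpkin purée: 450 g × 5/3 = 750.0 g
cornstarch: 80 g × 5/3 ÷ 28.35 g/oz ≈ 4.7 oz
cake flour: 6 oz × 5/3 × 28.35 g/oz = 283.5 g
heavy cream: 0.25 L × 5/3 ≈ 0.4 L
mashed banana: 1 cup × 5/3 ≈ 1.7 cup

dried cranberries: 1134.0 g; pumpkin purée: 750.0 g; cornstarch: 4.7 oz; cake flour: 283.5 g; heavy cream: 0.4 L; mashed banana: 1.7 cup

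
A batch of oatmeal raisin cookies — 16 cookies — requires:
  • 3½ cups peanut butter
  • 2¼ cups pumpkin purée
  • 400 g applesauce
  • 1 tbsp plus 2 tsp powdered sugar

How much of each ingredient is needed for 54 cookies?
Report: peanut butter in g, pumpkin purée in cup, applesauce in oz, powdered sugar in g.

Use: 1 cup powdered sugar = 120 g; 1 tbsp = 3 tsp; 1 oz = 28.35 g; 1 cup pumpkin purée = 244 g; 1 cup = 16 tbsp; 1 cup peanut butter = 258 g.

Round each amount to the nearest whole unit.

peanut butter: 3048 g; pumpkin purée: 8 cup; applesauce: 48 oz; powdered sugar: 42 g

Scaling factor: 54/16 = 27/8 = 3.375.
peanut butter: 3.5 cup × 27/8 × 258 g/cup ≈ 3048 g
pumpkin purée: 2.25 cup × 27/8 ≈ 8 cup
applesauce: 400 g × 27/8 ÷ 28.35 g/oz ≈ 48 oz
powdered sugar: (1 tbsp + 2 tsp = 5/3 tbsp) × 27/8 ÷ 16 tbsp/cup × 120 g/cup ≈ 42 g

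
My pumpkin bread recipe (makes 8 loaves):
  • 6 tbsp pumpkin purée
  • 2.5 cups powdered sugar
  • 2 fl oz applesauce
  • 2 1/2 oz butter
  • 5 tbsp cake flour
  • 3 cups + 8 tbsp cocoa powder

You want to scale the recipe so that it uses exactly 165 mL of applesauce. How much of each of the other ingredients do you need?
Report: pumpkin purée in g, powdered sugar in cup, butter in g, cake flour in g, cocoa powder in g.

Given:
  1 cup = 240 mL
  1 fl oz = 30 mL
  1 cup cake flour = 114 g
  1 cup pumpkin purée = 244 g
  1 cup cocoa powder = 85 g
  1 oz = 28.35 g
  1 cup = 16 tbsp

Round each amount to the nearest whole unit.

pumpkin purée: 252 g; powdered sugar: 7 cup; butter: 195 g; cake flour: 98 g; cocoa powder: 818 g

The original recipe has 60 mL of applesauce, so the scaling factor is 165 ÷ 60 = 11/4 = 2.75.
pumpkin purée: 6 tbsp × 11/4 ÷ 16 tbsp/cup × 244 g/cup ≈ 252 g
powdered sugar: 2.5 cup × 11/4 ≈ 7 cup
butter: 2.5 oz × 11/4 × 28.35 g/oz ≈ 195 g
cake flour: 5 tbsp × 11/4 ÷ 16 tbsp/cup × 114 g/cup ≈ 98 g
cocoa powder: (3 cup + 8 tbsp = 3.5 cup) × 11/4 × 85 g/cup ≈ 818 g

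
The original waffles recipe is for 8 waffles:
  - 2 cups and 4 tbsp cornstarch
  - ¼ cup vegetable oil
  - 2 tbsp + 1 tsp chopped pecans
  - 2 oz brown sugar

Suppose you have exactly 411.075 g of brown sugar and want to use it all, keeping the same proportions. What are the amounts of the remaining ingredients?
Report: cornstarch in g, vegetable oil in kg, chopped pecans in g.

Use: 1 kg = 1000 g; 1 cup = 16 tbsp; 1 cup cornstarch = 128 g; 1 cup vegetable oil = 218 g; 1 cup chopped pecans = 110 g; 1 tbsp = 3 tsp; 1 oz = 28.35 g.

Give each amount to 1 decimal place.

The original recipe has 56.7 g of brown sugar, so the scaling factor is 411.075 ÷ 56.7 = 29/4 = 7.25.
cornstarch: (2 cup + 4 tbsp = 2.25 cup) × 29/4 × 128 g/cup = 2088.0 g
vegetable oil: 0.25 cup × 29/4 × 218 g/cup ÷ 1000 g/kg ≈ 0.4 kg
chopped pecans: (2 tbsp + 1 tsp = 7/3 tbsp) × 29/4 ÷ 16 tbsp/cup × 110 g/cup ≈ 116.3 g

cornstarch: 2088.0 g; vegetable oil: 0.4 kg; chopped pecans: 116.3 g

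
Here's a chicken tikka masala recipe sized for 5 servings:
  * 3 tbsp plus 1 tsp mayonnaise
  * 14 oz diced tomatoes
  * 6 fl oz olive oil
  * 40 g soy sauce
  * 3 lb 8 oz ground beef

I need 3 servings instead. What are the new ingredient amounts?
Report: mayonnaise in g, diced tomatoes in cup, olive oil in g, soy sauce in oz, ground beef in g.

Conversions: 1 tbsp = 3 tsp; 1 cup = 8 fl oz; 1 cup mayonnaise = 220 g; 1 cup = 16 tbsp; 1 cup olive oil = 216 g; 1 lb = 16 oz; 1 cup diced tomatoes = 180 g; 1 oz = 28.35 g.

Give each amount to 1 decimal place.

mayonnaise: 27.5 g; diced tomatoes: 1.3 cup; olive oil: 97.2 g; soy sauce: 0.8 oz; ground beef: 952.6 g

Scaling factor: 3/5 = 0.6.
mayonnaise: (3 tbsp + 1 tsp = 10/3 tbsp) × 3/5 ÷ 16 tbsp/cup × 220 g/cup = 27.5 g
diced tomatoes: 14 oz × 3/5 × 28.35 g/oz ÷ 180 g/cup ≈ 1.3 cup
olive oil: 6 fl oz × 3/5 ÷ 8 fl oz/cup × 216 g/cup = 97.2 g
soy sauce: 40 g × 3/5 ÷ 28.35 g/oz ≈ 0.8 oz
ground beef: (3 lb + 8 oz = 3.5 lb) × 3/5 × 16 oz/lb × 28.35 g/oz ≈ 952.6 g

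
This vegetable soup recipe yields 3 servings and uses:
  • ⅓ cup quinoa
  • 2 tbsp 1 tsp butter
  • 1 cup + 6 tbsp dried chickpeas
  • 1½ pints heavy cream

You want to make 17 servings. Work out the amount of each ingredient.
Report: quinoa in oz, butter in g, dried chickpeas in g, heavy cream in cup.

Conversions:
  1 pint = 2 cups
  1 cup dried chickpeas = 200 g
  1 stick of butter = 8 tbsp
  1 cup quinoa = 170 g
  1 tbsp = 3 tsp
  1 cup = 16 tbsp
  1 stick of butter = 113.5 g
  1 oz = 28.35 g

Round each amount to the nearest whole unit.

quinoa: 11 oz; butter: 188 g; dried chickpeas: 1558 g; heavy cream: 17 cup

Scaling factor: 17/3.
quinoa: 1/3 cup × 17/3 × 170 g/cup ÷ 28.35 g/oz ≈ 11 oz
butter: (2 tbsp + 1 tsp = 7/3 tbsp) × 17/3 ÷ 8 tbsp/stick × 113.5 g/stick ≈ 188 g
dried chickpeas: (1 cup + 6 tbsp = 1.375 cup) × 17/3 × 200 g/cup ≈ 1558 g
heavy cream: 1.5 pint × 17/3 × 2 cup/pint = 17 cup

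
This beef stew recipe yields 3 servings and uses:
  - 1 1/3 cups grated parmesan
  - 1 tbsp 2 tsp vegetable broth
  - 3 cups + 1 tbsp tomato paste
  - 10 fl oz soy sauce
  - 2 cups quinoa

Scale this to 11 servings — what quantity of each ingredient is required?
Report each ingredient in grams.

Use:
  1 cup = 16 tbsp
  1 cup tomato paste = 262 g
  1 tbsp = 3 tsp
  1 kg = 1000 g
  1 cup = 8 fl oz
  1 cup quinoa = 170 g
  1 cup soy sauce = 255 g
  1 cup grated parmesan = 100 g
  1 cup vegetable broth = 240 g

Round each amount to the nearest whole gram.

grated parmesan: 489 g; vegetable broth: 92 g; tomato paste: 2942 g; soy sauce: 1169 g; quinoa: 1247 g

Scaling factor: 11/3.
grated parmesan: 4/3 cup × 11/3 × 100 g/cup ≈ 489 g
vegetable broth: (1 tbsp + 2 tsp = 5/3 tbsp) × 11/3 ÷ 16 tbsp/cup × 240 g/cup ≈ 92 g
tomato paste: (3 cup + 1 tbsp = 3.0625 cup) × 11/3 × 262 g/cup ≈ 2942 g
soy sauce: 10 fl oz × 11/3 ÷ 8 fl oz/cup × 255 g/cup ≈ 1169 g
quinoa: 2 cup × 11/3 × 170 g/cup ≈ 1247 g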